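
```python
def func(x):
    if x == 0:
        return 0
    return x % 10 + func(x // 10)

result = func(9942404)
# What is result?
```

Sum of digits of 9942404: 4 + 0 + 4 + 2 + 4 + 9 + 9 = 32

Answer: 32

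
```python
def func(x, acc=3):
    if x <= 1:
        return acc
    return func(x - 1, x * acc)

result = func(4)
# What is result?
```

Accumulator trace (n, acc): (4, 3) -> (3, 12) -> (2, 36) -> (1, 72) -> return 72

Answer: 72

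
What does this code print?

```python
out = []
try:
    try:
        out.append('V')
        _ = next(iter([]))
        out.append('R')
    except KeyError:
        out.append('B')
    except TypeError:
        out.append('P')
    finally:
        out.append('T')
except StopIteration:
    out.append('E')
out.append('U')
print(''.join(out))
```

Execution trace: 'V' (try body) → 'T' (finally) → 'E' (outer except StopIteration) → 'U' (after the try/except). Output: VTEU

Answer: VTEU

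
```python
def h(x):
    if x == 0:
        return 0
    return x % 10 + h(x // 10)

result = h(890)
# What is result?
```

Sum of digits of 890: 0 + 9 + 8 = 17

Answer: 17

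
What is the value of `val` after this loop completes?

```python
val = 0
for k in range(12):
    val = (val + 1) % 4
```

Increment mod 4, 12 times = 0
`val` takes the values: 0 → 1 → 2 → 3 → 0 → 1 → 2 → 3 → 0 → 1 → 2 → 3 → 0

Answer: 0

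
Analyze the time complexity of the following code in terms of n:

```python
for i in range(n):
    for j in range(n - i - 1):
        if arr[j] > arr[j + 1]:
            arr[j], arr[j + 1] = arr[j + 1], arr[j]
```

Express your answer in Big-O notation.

This is Bubble sort. Time complexity: O(n²).

Answer: O(n²)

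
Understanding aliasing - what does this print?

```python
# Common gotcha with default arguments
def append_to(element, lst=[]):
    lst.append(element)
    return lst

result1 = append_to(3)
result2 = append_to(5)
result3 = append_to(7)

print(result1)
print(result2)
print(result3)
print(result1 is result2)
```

Key concept: mutable default argument gotcha.
Step by step:
`result1 = append_to(3)` → result1 = [3]
`result2 = append_to(5)` → result1 = [3, 5] (same object as result2); result2 = [3, 5] (same object as result1)
`result3 = append_to(7)` → result1 = [3, 5, 7] (same object as result2, result3); result2 = [3, 5, 7] (same object as result1, result3); result3 = [3, 5, 7] (same object as result1, result2)
`print(result1)` → prints [3, 5, 7]
`print(result2)` → prints [3, 5, 7]
`print(result3)` → prints [3, 5, 7]
`print(result1 is result2)` → prints True

Answer:
[3, 5, 7]
[3, 5, 7]
[3, 5, 7]
True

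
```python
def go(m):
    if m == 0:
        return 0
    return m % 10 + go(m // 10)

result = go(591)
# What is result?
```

Sum of digits of 591: 1 + 9 + 5 = 15

Answer: 15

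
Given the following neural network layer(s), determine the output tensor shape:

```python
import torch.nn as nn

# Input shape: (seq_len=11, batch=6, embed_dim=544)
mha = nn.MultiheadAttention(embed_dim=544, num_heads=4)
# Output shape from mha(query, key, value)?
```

Input: (11, 6, 544) -> Output: (11, 6, 544)

Answer: (11, 6, 544)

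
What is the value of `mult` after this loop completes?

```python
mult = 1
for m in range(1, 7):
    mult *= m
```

6! = 720
`mult` takes the values: 1 → 2 → 6 → 24 → 120 → 720

Answer: 720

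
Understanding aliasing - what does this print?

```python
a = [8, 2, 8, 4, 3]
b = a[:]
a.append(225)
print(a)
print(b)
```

Key concept: slice [:] creates copy.
Step by step:
`a = [8, 2, 8, 4, 3]` → a = [8, 2, 8, 4, 3]
`b = a[:]` → b = [8, 2, 8, 4, 3]
`a.append(225)` → a = [8, 2, 8, 4, 3, 225]
`print(a)` → prints [8, 2, 8, 4, 3, 225]
`print(b)` → prints [8, 2, 8, 4, 3]

Answer:
[8, 2, 8, 4, 3, 225]
[8, 2, 8, 4, 3]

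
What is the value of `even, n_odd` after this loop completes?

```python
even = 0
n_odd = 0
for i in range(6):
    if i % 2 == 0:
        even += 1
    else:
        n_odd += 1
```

Count evens and odds in range(6)
`even, n_odd` takes the values: (0, 0) → (1, 0) → (1, 1) → (2, 1) → (2, 2) → (3, 2) → (3, 3)

Answer: 3, 3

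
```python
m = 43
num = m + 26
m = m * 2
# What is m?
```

Trace:
`m = 43` → m = 43
`num = m + 26` → num = 69
`m = m * 2` → m = 86
So m = 86

Answer: 86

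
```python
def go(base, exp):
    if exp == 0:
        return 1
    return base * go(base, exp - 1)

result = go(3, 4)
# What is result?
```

go(3, 4) = 3 * 3 * 3 * 3 = 81

Answer: 81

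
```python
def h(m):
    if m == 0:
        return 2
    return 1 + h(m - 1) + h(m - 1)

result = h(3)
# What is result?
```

h(m) = 1 + 2·h(m-1), h(0)=2. Closed form: (2+1)·2^3 - 1 = 23.

Answer: 23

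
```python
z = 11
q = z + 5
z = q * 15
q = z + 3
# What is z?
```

Trace:
`z = 11` → z = 11
`q = z + 5` → q = 16
`z = q * 15` → z = 240
`q = z + 3` → q = 243
So z = 240

Answer: 240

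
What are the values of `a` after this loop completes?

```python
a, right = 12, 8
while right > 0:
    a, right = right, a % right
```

GCD of 12 and 8
`a` takes the values: 12 → 8 → 4

Answer: 4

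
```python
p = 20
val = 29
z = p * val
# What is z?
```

Trace:
`p = 20` → p = 20
`val = 29` → val = 29
`z = p * val` → z = 580
So z = 580

Answer: 580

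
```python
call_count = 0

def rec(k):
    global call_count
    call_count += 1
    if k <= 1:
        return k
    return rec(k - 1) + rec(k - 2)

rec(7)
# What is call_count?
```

Calls(k) = 1 + Calls(k-1) + Calls(k-2); Calls(0)=Calls(1)=1. For k=7 this gives 41.

Answer: 41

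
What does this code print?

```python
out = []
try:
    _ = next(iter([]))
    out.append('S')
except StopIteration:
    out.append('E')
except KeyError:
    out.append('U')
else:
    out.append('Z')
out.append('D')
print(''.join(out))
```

Execution trace: 'E' (except StopIteration) → 'D' (after the try/except). Output: ED

Answer: ED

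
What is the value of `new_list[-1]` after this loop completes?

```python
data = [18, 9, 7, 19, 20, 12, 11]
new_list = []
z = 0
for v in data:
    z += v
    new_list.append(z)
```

Cumulative sum ends at 96
`new_list` takes the values: [] → [18] → [18, 27] → [18, 27, 34] → [18, 27, 34, 53] → [18, 27, 34, 53, 73] → [18, 27, 34, 53, 73, 85] → [18, 27, 34, 53, 73, 85, 96]
So `new_list[-1]` = 96

Answer: 96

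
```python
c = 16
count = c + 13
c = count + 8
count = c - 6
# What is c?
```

Trace:
`c = 16` → c = 16
`count = c + 13` → count = 29
`c = count + 8` → c = 37
`count = c - 6` → count = 31
So c = 37

Answer: 37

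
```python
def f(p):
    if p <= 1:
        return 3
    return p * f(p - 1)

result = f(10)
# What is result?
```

f(10) = 10 * 9 * 8 * 7 * 6 * 5 * 4 * 3 * 2 * 3 = 10886400

Answer: 10886400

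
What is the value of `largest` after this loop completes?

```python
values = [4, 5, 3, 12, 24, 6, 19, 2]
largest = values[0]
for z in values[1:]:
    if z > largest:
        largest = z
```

Maximum of [4, 5, 3, 12, 24, 6, 19, 2]
`largest` takes the values: 4 → 5 → 12 → 24

Answer: 24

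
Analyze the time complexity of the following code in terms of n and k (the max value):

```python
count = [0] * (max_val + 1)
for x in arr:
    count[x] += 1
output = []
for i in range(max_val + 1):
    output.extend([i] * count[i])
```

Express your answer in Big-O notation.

This is Counting sort (k = max value). Time complexity: O(n + k).

Answer: O(n + k)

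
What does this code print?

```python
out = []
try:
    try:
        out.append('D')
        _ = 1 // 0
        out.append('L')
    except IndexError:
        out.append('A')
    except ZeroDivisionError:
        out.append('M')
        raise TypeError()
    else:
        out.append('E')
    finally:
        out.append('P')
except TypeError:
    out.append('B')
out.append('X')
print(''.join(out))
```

Execution trace: 'D' (inner try body) → 'M' (inner except ZeroDivisionError) → 'P' (inner finally) → 'B' (outer except TypeError) → 'X' (after the try/except). Output: DMPBX

Answer: DMPBX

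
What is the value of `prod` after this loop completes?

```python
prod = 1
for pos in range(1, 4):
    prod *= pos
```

3! = 6
`prod` takes the values: 1 → 2 → 6

Answer: 6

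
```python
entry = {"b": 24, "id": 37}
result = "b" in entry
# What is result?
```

Trace:
`entry = {"b": 24, "id": 37}` → entry = {'b': 24, 'id': 37}
`result = "b" in entry` → result = True
So result = True

Answer: True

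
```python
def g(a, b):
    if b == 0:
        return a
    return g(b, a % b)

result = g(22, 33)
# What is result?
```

g(22, 33) -> g(33, 22) -> g(22, 11) -> g(11, 0) -> 11

Answer: 11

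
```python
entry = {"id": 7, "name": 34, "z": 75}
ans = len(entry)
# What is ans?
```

Trace:
`entry = {"id": 7, "name": 34, "z": 75}` → entry = {'id': 7, 'name': 34, 'z': 75}
`ans = len(entry)` → ans = 3
So ans = 3

Answer: 3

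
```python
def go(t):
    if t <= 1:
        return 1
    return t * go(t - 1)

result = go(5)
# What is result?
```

go(5) = 5 * 4 * 3 * 2 * 1 = 120

Answer: 120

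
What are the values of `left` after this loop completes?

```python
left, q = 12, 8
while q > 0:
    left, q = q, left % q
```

GCD of 12 and 8
`left` takes the values: 12 → 8 → 4

Answer: 4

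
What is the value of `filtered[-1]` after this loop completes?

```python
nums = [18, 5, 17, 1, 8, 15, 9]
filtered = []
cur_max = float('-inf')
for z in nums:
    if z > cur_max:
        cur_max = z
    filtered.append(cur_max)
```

Running max ends at 18
`filtered` takes the values: [] → [18] → [18, 18] → [18, 18, 18] → [18, 18, 18, 18] → [18, 18, 18, 18, 18] → [18, 18, 18, 18, 18, 18] → [18, 18, 18, 18, 18, 18, 18]
So `filtered[-1]` = 18

Answer: 18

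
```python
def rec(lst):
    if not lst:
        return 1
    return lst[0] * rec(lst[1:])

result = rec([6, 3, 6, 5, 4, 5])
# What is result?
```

Product over [6, 3, 6, 5, 4, 5] = 6 * 3 * 6 * 5 * 4 * 5 = 10800

Answer: 10800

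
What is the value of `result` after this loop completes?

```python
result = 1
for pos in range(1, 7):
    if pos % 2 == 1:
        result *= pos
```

Product of odd numbers 1 to 6
`result` takes the values: 1 → 3 → 15

Answer: 15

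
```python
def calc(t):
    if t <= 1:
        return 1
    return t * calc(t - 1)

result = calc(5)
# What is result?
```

calc(5) = 5 * 4 * 3 * 2 * 1 = 120

Answer: 120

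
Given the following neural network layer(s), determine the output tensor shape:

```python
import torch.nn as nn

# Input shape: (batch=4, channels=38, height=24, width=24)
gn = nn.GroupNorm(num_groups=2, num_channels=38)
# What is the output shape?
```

Input: (4, 38, 24, 24) -> Output: (4, 38, 24, 24)

Answer: (4, 38, 24, 24)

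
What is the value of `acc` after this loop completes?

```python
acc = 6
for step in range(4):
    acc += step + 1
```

Start at 6, add 1 to 4 = 16
`acc` takes the values: 6 → 7 → 9 → 12 → 16

Answer: 16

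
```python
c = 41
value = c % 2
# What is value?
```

Trace:
`c = 41` → c = 41
`value = c % 2` → value = 1
So value = 1

Answer: 1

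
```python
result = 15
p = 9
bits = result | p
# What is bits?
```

Trace:
`result = 15` → result = 15
`p = 9` → p = 9
`bits = result | p` → bits = 15
So bits = 15

Answer: 15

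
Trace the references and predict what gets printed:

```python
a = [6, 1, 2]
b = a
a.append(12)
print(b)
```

Key concept: basic list aliasing.
Step by step:
`a = [6, 1, 2]` → a = [6, 1, 2]
`b = a` → b = [6, 1, 2] (same object as a)
`a.append(12)` → a = [6, 1, 2, 12] (same object as b); b = [6, 1, 2, 12] (same object as a)
`print(b)` → prints [6, 1, 2, 12]

Answer: [6, 1, 2, 12]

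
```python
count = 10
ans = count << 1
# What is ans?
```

Trace:
`count = 10` → count = 10
`ans = count << 1` → ans = 20
So ans = 20

Answer: 20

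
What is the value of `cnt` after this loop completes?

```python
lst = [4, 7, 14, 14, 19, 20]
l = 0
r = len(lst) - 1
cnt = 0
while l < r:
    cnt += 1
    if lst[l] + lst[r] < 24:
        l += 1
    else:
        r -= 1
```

Steps to find pair summing to 24
`cnt` takes the values: 0 → 1 → 2 → 3 → 4 → 5

Answer: 5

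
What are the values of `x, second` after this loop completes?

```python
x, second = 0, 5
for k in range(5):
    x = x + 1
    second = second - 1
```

x goes 0→5, second goes 5→0
`x, second` takes the values: (0, 5) → (1, 5) → (1, 4) → (2, 4) → (2, 3) → (3, 3) → (3, 2) → (4, 2) → (4, 1) → (5, 1) → (5, 0)

Answer: 5, 0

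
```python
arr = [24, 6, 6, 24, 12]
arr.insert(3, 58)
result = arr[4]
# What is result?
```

Trace:
`arr = [24, 6, 6, 24, 12]` → arr = [24, 6, 6, 24, 12]
`arr.insert(3, 58)` → arr = [24, 6, 6, 58, 24, 12]
`result = arr[4]` → result = 24
So result = 24

Answer: 24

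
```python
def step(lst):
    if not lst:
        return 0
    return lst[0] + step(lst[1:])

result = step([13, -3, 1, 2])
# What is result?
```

13 + (-3) + 1 + 2 + 0 = 13

Answer: 13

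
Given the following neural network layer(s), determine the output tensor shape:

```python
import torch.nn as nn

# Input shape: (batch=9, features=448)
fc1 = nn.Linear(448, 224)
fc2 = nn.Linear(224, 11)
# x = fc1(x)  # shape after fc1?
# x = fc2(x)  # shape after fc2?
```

Input: (9, 448) -> after fc1: (9, 224) -> Output: (9, 11)

Answer: (9, 11)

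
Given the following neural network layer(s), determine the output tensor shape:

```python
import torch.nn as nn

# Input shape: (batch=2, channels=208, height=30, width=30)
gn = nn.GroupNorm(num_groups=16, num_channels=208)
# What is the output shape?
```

Input: (2, 208, 30, 30) -> Output: (2, 208, 30, 30)

Answer: (2, 208, 30, 30)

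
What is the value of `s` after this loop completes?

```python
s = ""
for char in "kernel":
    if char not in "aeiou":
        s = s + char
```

Remove vowels from 'kernel'
`s` takes the values: "" → "k" → "kr" → "krn" → "krnl"

Answer: "krnl"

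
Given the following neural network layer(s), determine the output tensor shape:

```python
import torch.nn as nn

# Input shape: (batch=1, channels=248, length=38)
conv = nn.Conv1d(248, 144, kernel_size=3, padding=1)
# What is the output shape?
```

Input: (1, 248, 38) -> Output: (1, 144, 38)

Answer: (1, 144, 38)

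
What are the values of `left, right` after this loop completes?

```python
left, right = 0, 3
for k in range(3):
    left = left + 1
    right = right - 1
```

left goes 0→3, right goes 3→0
`left, right` takes the values: (0, 3) → (1, 3) → (1, 2) → (2, 2) → (2, 1) → (3, 1) → (3, 0)

Answer: 3, 0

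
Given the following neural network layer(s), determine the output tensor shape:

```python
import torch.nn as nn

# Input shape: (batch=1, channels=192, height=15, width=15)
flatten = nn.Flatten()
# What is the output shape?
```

Input: (1, 192, 15, 15) -> Output: (1, 43200)

Answer: (1, 43200)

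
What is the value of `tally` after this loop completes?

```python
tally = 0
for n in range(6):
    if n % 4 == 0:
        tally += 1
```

Count numbers divisible by 4 in range(6)
`tally` takes the values: 0 → 1 → 2

Answer: 2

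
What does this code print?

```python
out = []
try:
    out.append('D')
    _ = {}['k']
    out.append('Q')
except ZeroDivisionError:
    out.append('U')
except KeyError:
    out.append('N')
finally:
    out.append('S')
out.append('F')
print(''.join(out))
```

Execution trace: 'D' (try body) → 'N' (except KeyError) → 'S' (finally) → 'F' (after the try/except). Output: DNSF

Answer: DNSF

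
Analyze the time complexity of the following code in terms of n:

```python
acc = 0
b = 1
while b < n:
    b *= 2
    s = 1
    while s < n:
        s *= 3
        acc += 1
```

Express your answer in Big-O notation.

Each loop level contributes: log n × log n. Multiplying the contributions gives O(log² n).

Answer: O(log² n)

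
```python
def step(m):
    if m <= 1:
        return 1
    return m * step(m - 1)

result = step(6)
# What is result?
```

step(6) = 6 * 5 * 4 * 3 * 2 * 1 = 720

Answer: 720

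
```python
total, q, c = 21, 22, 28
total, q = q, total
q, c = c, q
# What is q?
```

Trace:
`total, q, c = 21, 22, 28` → total = 21; q = 22; c = 28
`total, q = q, total` → total = 22; q = 21
`q, c = c, q` → q = 28; c = 21
So q = 28

Answer: 28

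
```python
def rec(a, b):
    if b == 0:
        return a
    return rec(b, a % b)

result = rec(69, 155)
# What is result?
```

rec(69, 155) -> rec(155, 69) -> rec(69, 17) -> rec(17, 1) -> rec(1, 0) -> 1

Answer: 1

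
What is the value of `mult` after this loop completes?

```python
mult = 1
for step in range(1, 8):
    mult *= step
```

7! = 5040
`mult` takes the values: 1 → 2 → 6 → 24 → 120 → 720 → 5040

Answer: 5040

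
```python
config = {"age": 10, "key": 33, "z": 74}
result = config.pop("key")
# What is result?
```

Trace:
`config = {"age": 10, "key": 33, "z": 74}` → config = {'age': 10, 'key': 33, 'z': 74}
`result = config.pop("key")` → config = {'age': 10, 'z': 74}; result = 33
So result = 33

Answer: 33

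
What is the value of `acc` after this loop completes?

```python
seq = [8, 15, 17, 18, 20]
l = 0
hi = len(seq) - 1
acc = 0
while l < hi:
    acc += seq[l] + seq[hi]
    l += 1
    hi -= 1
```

Sum of pairs from ends
`acc` takes the values: 0 → 28 → 61

Answer: 61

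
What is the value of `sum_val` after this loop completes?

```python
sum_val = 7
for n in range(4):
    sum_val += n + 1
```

Start at 7, add 1 to 4 = 17
`sum_val` takes the values: 7 → 8 → 10 → 13 → 17

Answer: 17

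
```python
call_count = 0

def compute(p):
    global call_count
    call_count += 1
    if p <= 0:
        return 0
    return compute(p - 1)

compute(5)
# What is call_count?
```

Linear recursion stepping by 1: 6 calls from p=5 down to ≤0.

Answer: 6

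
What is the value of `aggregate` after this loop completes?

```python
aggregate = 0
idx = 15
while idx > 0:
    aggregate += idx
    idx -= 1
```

Sum 15 down to 1
`aggregate` takes the values: 0 → 15 → 29 → 42 → 54 → 65 → 75 → 84 → 92 → 99 → 105 → 110 → 114 → 117 → 119 → 120

Answer: 120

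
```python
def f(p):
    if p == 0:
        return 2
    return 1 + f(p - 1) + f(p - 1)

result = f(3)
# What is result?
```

f(p) = 1 + 2·f(p-1), f(0)=2. Closed form: (2+1)·2^3 - 1 = 23.

Answer: 23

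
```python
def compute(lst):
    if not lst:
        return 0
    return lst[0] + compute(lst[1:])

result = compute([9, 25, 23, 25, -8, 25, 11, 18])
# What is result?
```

9 + 25 + 23 + 25 + (-8) + 25 + 11 + 18 + 0 = 128

Answer: 128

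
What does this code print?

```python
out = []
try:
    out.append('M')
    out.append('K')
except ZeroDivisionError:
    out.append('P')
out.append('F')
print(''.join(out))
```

Execution trace: 'M' (try body) → 'K' (try body, no exception) → 'F' (after the try/except). Output: MKF

Answer: MKF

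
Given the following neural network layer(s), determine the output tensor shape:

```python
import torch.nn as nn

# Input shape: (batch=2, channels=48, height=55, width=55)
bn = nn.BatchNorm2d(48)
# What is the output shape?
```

Input: (2, 48, 55, 55) -> Output: (2, 48, 55, 55)

Answer: (2, 48, 55, 55)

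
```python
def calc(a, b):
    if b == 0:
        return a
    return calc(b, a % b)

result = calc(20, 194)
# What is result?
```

calc(20, 194) -> calc(194, 20) -> calc(20, 14) -> calc(14, 6) -> calc(6, 2) -> calc(2, 0) -> 2

Answer: 2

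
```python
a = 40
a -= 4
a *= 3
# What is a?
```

Trace:
`a = 40` → a = 40
`a -= 4` → a = 36
`a *= 3` → a = 108
So a = 108

Answer: 108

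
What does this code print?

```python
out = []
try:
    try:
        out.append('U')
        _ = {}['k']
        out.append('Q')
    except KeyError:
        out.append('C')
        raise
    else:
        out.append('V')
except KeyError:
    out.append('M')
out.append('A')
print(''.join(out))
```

Execution trace: 'U' (inner try body) → 'C' (inner except KeyError) → 'M' (outer except KeyError) → 'A' (after the try/except). Output: UCMA

Answer: UCMA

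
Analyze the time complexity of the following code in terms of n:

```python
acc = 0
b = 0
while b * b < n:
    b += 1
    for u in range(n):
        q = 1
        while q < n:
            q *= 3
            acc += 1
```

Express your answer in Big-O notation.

Each loop level contributes: √n × n × log n. Multiplying the contributions gives O(n√n log n).

Answer: O(n√n log n)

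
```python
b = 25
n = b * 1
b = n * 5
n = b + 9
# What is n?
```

Trace:
`b = 25` → b = 25
`n = b * 1` → n = 25
`b = n * 5` → b = 125
`n = b + 9` → n = 134
So n = 134

Answer: 134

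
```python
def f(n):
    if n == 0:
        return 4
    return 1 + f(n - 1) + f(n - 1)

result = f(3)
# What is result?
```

f(n) = 1 + 2·f(n-1), f(0)=4. Closed form: (4+1)·2^3 - 1 = 39.

Answer: 39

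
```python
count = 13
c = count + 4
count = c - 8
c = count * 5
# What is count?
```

Trace:
`count = 13` → count = 13
`c = count + 4` → c = 17
`count = c - 8` → count = 9
`c = count * 5` → c = 45
So count = 9

Answer: 9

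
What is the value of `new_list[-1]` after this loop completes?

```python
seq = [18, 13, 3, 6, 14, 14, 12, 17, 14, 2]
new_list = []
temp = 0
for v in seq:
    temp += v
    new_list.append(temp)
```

Cumulative sum ends at 113
`new_list` takes the values: [] → [18] → [18, 31] → [18, 31, 34] → [18, 31, 34, 40] → [18, 31, 34, 40, 54] → [18, 31, 34, 40, 54, 68] → [18, 31, 34, 40, 54, 68, 80] → [18, 31, 34, 40, 54, 68, 80, 97] → [18, 31, 34, 40, 54, 68, 80, 97, 111] → [18, 31, 34, 40, 54, 68, 80, 97, 111, 113]
So `new_list[-1]` = 113

Answer: 113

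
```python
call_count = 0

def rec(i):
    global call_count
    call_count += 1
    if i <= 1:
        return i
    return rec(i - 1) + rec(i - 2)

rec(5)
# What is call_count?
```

Calls(i) = 1 + Calls(i-1) + Calls(i-2); Calls(0)=Calls(1)=1. For i=5 this gives 15.

Answer: 15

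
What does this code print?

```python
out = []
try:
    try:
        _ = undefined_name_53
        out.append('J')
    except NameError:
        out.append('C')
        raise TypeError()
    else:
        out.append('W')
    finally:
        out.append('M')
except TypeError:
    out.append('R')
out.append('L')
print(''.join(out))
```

Execution trace: 'C' (inner except NameError) → 'M' (inner finally) → 'R' (outer except TypeError) → 'L' (after the try/except). Output: CMRL

Answer: CMRL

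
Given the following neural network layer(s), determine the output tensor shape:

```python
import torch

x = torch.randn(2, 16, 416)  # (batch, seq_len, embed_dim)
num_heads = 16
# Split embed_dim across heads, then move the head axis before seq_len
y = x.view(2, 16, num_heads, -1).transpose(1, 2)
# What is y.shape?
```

Input: (2, 16, 416) -> head_dim = 416 // 16 = 26; after view: (2, 16, 16, 26) -> after transpose(1, 2): (2, 16, 16, 26) -> Output: (2, 16, 16, 26)

Answer: (2, 16, 16, 26)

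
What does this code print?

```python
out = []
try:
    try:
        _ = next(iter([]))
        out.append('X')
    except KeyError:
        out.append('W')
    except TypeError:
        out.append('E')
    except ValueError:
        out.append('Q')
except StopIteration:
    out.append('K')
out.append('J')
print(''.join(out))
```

Execution trace: 'K' (outer except StopIteration) → 'J' (after the try/except). Output: KJ

Answer: KJ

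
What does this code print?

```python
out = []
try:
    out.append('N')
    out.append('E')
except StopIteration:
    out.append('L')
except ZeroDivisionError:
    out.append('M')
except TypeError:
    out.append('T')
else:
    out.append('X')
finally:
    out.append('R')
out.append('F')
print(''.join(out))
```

Execution trace: 'N' (try body) → 'E' (try body, no exception) → 'X' (else) → 'R' (finally) → 'F' (after the try/except). Output: NEXRF

Answer: NEXRF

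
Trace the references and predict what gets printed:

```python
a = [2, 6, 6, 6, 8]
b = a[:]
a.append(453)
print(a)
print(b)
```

Key concept: slice [:] creates copy.
Step by step:
`a = [2, 6, 6, 6, 8]` → a = [2, 6, 6, 6, 8]
`b = a[:]` → b = [2, 6, 6, 6, 8]
`a.append(453)` → a = [2, 6, 6, 6, 8, 453]
`print(a)` → prints [2, 6, 6, 6, 8, 453]
`print(b)` → prints [2, 6, 6, 6, 8]

Answer:
[2, 6, 6, 6, 8, 453]
[2, 6, 6, 6, 8]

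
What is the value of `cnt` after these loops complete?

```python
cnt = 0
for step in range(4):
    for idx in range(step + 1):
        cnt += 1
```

Triangle: 1 + 2 + ... + 4
`cnt` takes the values: 0 → 1 → 2 → 3 → 4 → 5 → 6 → 7 → 8 → 9 → 10

Answer: 10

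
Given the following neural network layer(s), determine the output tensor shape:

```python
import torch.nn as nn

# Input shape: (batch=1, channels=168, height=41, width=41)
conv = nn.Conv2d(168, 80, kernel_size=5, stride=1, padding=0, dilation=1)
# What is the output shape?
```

Input: (1, 168, 41, 41) -> Output: (1, 80, 37, 37)

Answer: (1, 80, 37, 37)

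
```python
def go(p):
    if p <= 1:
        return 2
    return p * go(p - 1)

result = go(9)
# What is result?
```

go(9) = 9 * 8 * 7 * 6 * 5 * 4 * 3 * 2 * 2 = 725760

Answer: 725760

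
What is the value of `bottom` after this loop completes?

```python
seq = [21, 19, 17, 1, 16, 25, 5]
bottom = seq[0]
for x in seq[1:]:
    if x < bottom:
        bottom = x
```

Minimum of [21, 19, 17, 1, 16, 25, 5]
`bottom` takes the values: 21 → 19 → 17 → 1

Answer: 1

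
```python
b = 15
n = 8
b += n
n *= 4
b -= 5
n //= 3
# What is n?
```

Trace:
`b = 15` → b = 15
`n = 8` → n = 8
`b += n` → b = 23
`n *= 4` → n = 32
`b -= 5` → b = 18
`n //= 3` → n = 10
So n = 10

Answer: 10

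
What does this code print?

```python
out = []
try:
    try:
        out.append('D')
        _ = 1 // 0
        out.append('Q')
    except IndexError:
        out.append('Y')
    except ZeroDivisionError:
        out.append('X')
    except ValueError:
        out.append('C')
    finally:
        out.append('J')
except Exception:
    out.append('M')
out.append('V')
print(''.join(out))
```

Execution trace: 'D' (inner try body) → 'X' (inner except ZeroDivisionError) → 'J' (inner finally) → 'V' (after the try/except). Output: DXJV

Answer: DXJV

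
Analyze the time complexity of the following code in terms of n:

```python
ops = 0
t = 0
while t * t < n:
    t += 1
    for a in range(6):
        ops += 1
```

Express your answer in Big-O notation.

Each loop level contributes: √n × 1. Multiplying the contributions gives O(√n).

Answer: O(√n)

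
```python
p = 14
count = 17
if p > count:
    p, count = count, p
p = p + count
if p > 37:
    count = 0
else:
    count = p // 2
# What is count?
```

Trace:
`p = 14` → p = 14
`count = 17` → count = 17
`if p > count: ...` → p > count is False → no variable changes
`p = p + count` → p = 31
`if p > 37: ...` → p > 37 is False, take else branch → count = 15
So count = 15

Answer: 15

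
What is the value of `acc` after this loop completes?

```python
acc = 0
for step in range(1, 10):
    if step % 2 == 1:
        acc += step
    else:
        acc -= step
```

Add odd, subtract even
`acc` takes the values: 0 → 1 → -1 → 2 → -2 → 3 → -3 → 4 → -4 → 5

Answer: 5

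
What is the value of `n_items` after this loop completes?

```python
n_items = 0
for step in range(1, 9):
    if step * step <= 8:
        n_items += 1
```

Count numbers where step² ≤ 8
`n_items` takes the values: 0 → 1 → 2

Answer: 2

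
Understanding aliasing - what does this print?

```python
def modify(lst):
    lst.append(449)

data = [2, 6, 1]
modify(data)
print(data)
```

Key concept: function modifies passed list.
Step by step:
`data = [2, 6, 1]` → data = [2, 6, 1]
`modify(data)` → data = [2, 6, 1, 449]
`print(data)` → prints [2, 6, 1, 449]

Answer: [2, 6, 1, 449]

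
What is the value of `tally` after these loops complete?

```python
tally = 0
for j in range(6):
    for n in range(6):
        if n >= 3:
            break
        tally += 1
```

Inner breaks at 3, outer runs 6 times
`tally` takes the values: 0 → 1 → 2 → 3 → 4 → 5 → 6 → 7 → 8 → 9 → 10 → 11 → 12 → 13 → 14 → 15 → 16 → 17 → 18

Answer: 18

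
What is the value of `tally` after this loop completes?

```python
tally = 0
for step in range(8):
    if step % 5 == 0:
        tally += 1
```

Count numbers divisible by 5 in range(8)
`tally` takes the values: 0 → 1 → 2

Answer: 2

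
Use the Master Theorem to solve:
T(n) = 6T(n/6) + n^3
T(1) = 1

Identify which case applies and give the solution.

a=6, b=6, f(n)=n^3. log_6(6) = 1. Since c=3 > 1 and the regularity condition holds (6(n/6)^3 = (6/6^3)n^3 with 6/6^3 < 1), Case 3 applies: T(n) = Θ(f(n)) = O(n^3).

Answer: O(n^3) - Case 3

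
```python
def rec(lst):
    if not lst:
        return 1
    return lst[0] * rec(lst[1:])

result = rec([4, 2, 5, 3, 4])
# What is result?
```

Product over [4, 2, 5, 3, 4] = 4 * 2 * 5 * 3 * 4 = 480

Answer: 480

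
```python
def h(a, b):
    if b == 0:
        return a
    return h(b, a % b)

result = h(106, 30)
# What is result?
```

h(106, 30) -> h(30, 16) -> h(16, 14) -> h(14, 2) -> h(2, 0) -> 2

Answer: 2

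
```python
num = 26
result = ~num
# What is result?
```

Trace:
`num = 26` → num = 26
`result = ~num` → result = -27
So result = -27

Answer: -27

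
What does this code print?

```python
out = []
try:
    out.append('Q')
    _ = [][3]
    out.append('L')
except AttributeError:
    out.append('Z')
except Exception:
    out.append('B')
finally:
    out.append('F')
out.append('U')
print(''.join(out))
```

Execution trace: 'Q' (try body) → 'B' (except Exception) → 'F' (finally) → 'U' (after the try/except). Output: QBFU

Answer: QBFU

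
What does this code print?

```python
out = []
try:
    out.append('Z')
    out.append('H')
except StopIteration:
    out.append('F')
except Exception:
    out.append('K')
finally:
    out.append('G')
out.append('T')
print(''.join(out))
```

Execution trace: 'Z' (try body) → 'H' (try body, no exception) → 'G' (finally) → 'T' (after the try/except). Output: ZHGT

Answer: ZHGT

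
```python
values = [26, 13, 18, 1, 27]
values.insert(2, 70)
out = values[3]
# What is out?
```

Trace:
`values = [26, 13, 18, 1, 27]` → values = [26, 13, 18, 1, 27]
`values.insert(2, 70)` → values = [26, 13, 70, 18, 1, 27]
`out = values[3]` → out = 18
So out = 18

Answer: 18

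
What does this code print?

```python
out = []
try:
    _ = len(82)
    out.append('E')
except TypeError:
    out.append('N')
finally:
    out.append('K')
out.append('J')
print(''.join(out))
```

Execution trace: 'N' (except TypeError) → 'K' (finally) → 'J' (after the try/except). Output: NKJ

Answer: NKJ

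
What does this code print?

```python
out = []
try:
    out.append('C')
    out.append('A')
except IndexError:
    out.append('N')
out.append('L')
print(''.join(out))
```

Execution trace: 'C' (try body) → 'A' (try body, no exception) → 'L' (after the try/except). Output: CAL

Answer: CAL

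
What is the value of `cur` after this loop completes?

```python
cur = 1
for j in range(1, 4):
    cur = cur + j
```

Start at 1, add 1 through 3
`cur` takes the values: 1 → 2 → 4 → 7

Answer: 7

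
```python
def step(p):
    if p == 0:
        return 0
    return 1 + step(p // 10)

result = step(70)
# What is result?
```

Count of digits of 70: 2

Answer: 2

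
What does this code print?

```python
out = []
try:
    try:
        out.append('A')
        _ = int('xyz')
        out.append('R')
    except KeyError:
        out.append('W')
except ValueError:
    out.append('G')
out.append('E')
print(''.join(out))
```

Execution trace: 'A' (try body) → 'G' (outer except ValueError) → 'E' (after the try/except). Output: AGE

Answer: AGE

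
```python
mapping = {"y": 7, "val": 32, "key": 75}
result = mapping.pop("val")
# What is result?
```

Trace:
`mapping = {"y": 7, "val": 32, "key": 75}` → mapping = {'y': 7, 'val': 32, 'key': 75}
`result = mapping.pop("val")` → mapping = {'y': 7, 'key': 75}; result = 32
So result = 32

Answer: 32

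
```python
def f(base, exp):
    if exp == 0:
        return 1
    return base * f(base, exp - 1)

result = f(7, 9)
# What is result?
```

f(7, 9) = 7 * 7 * 7 * 7 * 7 * 7 * 7 * 7 * 7 = 40353607

Answer: 40353607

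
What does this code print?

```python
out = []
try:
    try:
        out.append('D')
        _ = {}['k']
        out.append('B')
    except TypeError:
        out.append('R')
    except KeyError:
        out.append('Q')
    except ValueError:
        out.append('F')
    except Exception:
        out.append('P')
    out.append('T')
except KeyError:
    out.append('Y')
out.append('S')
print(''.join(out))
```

Execution trace: 'D' (inner try body) → 'Q' (inner except KeyError) → 'T' (try body, no exception) → 'S' (after the try/except). Output: DQTS

Answer: DQTS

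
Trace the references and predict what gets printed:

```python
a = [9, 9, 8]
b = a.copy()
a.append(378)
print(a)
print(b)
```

Key concept: list.copy() creates independent copy.
Step by step:
`a = [9, 9, 8]` → a = [9, 9, 8]
`b = a.copy()` → b = [9, 9, 8]
`a.append(378)` → a = [9, 9, 8, 378]
`print(a)` → prints [9, 9, 8, 378]
`print(b)` → prints [9, 9, 8]

Answer:
[9, 9, 8, 378]
[9, 9, 8]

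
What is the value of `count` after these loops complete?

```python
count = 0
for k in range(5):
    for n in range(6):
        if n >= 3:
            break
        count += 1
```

Inner breaks at 3, outer runs 5 times
`count` takes the values: 0 → 1 → 2 → 3 → 4 → 5 → 6 → 7 → 8 → 9 → 10 → 11 → 12 → 13 → 14 → 15

Answer: 15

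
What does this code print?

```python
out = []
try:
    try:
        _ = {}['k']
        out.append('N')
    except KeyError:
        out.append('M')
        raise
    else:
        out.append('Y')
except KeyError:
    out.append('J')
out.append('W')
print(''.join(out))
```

Execution trace: 'M' (inner except KeyError) → 'J' (outer except KeyError) → 'W' (after the try/except). Output: MJW

Answer: MJW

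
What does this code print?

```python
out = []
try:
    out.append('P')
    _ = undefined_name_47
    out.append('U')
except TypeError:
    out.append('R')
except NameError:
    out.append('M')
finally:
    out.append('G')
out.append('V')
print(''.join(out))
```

Execution trace: 'P' (try body) → 'M' (except NameError) → 'G' (finally) → 'V' (after the try/except). Output: PMGV

Answer: PMGV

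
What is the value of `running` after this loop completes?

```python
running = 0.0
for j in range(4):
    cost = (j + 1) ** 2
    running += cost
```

Sum of squared losses 1² + 2² + ... + 4²
`running` takes the values: 0.0 → 1.0 → 5.0 → 14.0 → 30.0

Answer: 30.0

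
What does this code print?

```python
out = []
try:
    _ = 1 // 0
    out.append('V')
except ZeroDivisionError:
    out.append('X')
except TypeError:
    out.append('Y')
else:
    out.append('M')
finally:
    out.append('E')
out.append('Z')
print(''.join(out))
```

Execution trace: 'X' (except ZeroDivisionError) → 'E' (finally) → 'Z' (after the try/except). Output: XEZ

Answer: XEZ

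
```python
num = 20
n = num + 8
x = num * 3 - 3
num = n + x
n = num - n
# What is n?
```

Trace:
`num = 20` → num = 20
`n = num + 8` → n = 28
`x = num * 3 - 3` → x = 57
`num = n + x` → num = 85
`n = num - n` → n = 57
So n = 57

Answer: 57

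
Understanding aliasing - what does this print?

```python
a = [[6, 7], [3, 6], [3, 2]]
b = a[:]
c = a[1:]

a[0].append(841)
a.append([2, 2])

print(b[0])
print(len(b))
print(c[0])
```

Key concept: slice with nested mutation.
Step by step:
`a = [[6, 7], [3, 6], [3, 2]]` → a = [[6, 7], [3, 6], [3, 2]]
`b = a[:]` → b = [[6, 7], [3, 6], [3, 2]]
`c = a[1:]` → c = [[3, 6], [3, 2]]
`a[0].append(841)` → a = [[6, 7, 841], [3, 6], [3, 2]]; b = [[6, 7, 841], [3, 6], [3, 2]]
`a.append([2, 2])` → a = [[6, 7, 841], [3, 6], [3, 2], [2, 2]]
`print(b[0])` → prints [6, 7, 841]
`print(len(b))` → prints 3
`print(c[0])` → prints [3, 6]

Answer:
[6, 7, 841]
3
[3, 6]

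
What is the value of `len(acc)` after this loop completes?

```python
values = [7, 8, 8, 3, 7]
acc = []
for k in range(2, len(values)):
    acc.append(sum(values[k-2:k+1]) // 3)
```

Number of 3-element averages
`acc` takes the values: [] → [7] → [7, 6] → [7, 6, 6]
So `len(acc)` = 3

Answer: 3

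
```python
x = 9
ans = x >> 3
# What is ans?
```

Trace:
`x = 9` → x = 9
`ans = x >> 3` → ans = 1
So ans = 1

Answer: 1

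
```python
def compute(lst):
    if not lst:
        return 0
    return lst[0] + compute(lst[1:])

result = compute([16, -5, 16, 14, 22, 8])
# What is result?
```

16 + (-5) + 16 + 14 + 22 + 8 + 0 = 71

Answer: 71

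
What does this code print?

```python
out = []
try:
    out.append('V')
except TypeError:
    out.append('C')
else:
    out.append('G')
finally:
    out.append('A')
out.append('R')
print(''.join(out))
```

Execution trace: 'V' (try body, no exception) → 'G' (else) → 'A' (finally) → 'R' (after the try/except). Output: VGAR

Answer: VGAR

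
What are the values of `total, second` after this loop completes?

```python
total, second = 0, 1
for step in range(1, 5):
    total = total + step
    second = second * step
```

Sum and factorial of 1 to 4
`total, second` takes the values: (0, 1) → (1, 1) → (3, 1) → (3, 2) → (6, 2) → (6, 6) → (10, 6) → (10, 24)

Answer: 10, 24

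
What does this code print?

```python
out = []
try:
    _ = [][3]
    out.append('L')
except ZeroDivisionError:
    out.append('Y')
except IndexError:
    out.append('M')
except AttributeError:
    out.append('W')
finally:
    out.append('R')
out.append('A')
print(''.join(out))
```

Execution trace: 'M' (except IndexError) → 'R' (finally) → 'A' (after the try/except). Output: MRA

Answer: MRA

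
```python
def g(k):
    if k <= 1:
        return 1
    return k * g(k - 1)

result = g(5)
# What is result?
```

g(5) = 5 * 4 * 3 * 2 * 1 = 120

Answer: 120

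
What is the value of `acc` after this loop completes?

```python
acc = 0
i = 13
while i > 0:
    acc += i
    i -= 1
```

Sum 13 down to 1
`acc` takes the values: 0 → 13 → 25 → 36 → 46 → 55 → 63 → 70 → 76 → 81 → 85 → 88 → 90 → 91

Answer: 91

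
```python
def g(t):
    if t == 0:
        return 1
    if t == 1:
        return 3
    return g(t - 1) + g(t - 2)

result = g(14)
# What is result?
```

Build up from base cases: g(0)=1, g(1)=3, g(2)=4, g(3)=7, g(4)=11, g(5)=18, g(6)=29, ..., g(14)=1364

Answer: 1364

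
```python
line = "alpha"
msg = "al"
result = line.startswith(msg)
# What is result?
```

Trace:
`line = "alpha"` → line = 'alpha'
`msg = "al"` → msg = 'al'
`result = line.startswith(msg)` → result = True
So result = True

Answer: True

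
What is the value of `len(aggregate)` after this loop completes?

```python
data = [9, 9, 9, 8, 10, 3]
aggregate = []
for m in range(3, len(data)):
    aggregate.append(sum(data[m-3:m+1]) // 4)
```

Number of 4-element averages
`aggregate` takes the values: [] → [8] → [8, 9] → [8, 9, 7]
So `len(aggregate)` = 3

Answer: 3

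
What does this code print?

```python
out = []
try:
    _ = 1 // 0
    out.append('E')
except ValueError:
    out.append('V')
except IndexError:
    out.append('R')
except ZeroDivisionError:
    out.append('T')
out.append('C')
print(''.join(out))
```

Execution trace: 'T' (except ZeroDivisionError) → 'C' (after the try/except). Output: TC

Answer: TC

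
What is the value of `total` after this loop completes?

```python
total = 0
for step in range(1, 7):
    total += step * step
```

Sum of squares 1² to 6² = 91
`total` takes the values: 0 → 1 → 5 → 14 → 30 → 55 → 91

Answer: 91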